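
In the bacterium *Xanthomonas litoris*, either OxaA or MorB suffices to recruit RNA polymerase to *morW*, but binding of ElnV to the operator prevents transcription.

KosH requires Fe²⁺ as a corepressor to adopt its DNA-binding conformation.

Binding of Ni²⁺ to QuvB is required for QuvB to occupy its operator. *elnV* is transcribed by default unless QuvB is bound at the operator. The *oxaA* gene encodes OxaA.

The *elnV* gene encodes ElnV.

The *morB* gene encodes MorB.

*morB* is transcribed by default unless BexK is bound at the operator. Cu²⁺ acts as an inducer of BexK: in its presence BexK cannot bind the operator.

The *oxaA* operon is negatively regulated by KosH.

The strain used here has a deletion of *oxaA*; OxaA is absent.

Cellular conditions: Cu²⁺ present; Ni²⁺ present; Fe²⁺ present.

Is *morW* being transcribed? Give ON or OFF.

OxaA is non-functional in this strain, so it has no effect.
Ni²⁺ is present, so QuvB is active.
With repressor QuvB bound, *elnV* is not transcribed.
So ElnV is not produced.
Cu²⁺ is present, so BexK is inactive.
With no repressor bound, *morB* is transcribed.
So MorB is produced and active.
Activator MorB is present, so *morW* is transcribed.

ON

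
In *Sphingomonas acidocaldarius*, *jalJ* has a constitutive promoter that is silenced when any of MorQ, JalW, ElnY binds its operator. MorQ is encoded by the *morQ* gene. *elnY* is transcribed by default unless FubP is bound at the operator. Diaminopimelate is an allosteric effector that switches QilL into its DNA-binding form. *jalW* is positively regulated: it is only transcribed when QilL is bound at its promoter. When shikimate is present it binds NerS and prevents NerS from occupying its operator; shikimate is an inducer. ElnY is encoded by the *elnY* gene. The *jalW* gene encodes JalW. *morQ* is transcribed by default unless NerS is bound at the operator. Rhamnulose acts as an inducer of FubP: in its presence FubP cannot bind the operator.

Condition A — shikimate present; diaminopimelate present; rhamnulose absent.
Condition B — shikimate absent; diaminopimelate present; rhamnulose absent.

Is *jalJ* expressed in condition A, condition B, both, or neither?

Condition A:
Shikimate is present, so NerS is inactive.
With no repressor bound, *morQ* is transcribed.
So MorQ is produced and active.
Diaminopimelate is present, so QilL is active.
No repressor is bound and QilL is active, so *jalW* is transcribed.
So JalW is produced and active.
Rhamnulose is absent, so FubP is active.
With repressor FubP bound, *elnY* is not transcribed.
So ElnY is not produced.
With repressor MorQ bound, *jalJ* is not transcribed.
→ *jalJ* is OFF in A.
Condition B:
Shikimate is absent, so NerS is active.
With repressor NerS bound, *morQ* is not transcribed.
So MorQ is not produced.
Diaminopimelate is present, so QilL is active.
No repressor is bound and QilL is active, so *jalW* is transcribed.
So JalW is produced and active.
Rhamnulose is absent, so FubP is active.
With repressor FubP bound, *elnY* is not transcribed.
So ElnY is not produced.
With repressor JalW bound, *jalJ* is not transcribed.
→ *jalJ* is OFF in B.

neither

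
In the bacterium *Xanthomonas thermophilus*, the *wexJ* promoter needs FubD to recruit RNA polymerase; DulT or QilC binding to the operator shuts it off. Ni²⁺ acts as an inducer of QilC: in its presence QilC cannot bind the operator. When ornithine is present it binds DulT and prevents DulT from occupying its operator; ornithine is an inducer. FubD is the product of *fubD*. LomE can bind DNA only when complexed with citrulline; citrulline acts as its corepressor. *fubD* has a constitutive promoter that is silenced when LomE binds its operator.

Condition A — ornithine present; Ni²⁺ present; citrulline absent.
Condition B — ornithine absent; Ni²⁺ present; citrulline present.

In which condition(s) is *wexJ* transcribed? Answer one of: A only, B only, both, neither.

Condition A:
Ornithine is present, so DulT is inactive.
Ni²⁺ is present, so QilC is inactive.
Citrulline is absent, so LomE is inactive.
With no repressor bound, *fubD* is transcribed.
So FubD is produced and active.
No repressor is bound and FubD is active, so *wexJ* is transcribed.
→ *wexJ* is ON in A.
Condition B:
Ornithine is absent, so DulT is active.
Ni²⁺ is present, so QilC is inactive.
Citrulline is present, so LomE is active.
With repressor LomE bound, *fubD* is not transcribed.
So FubD is not produced.
With repressor DulT bound, *wexJ* is not transcribed.
→ *wexJ* is OFF in B.

A only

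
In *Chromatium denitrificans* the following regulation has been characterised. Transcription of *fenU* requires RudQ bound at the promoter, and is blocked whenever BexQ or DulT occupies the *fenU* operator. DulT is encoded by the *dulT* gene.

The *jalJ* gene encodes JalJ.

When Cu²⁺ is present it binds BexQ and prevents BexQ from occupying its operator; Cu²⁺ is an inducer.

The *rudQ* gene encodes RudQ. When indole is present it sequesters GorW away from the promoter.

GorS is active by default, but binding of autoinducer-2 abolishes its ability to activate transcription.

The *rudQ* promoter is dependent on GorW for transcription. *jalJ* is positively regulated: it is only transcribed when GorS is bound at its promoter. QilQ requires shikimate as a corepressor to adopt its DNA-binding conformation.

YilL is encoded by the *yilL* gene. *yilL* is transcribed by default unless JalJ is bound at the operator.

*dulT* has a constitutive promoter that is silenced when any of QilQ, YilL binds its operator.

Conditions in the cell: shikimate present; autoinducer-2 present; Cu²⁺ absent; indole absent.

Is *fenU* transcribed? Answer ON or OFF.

Indole is absent, so GorW is active.
No repressor is bound and GorW is active, so *rudQ* is transcribed.
So RudQ is produced and active.
Cu²⁺ is absent, so BexQ is active.
Shikimate is present, so QilQ is active.
Autoinducer-2 is present, so GorS is inactive.
Required activator GorS is absent, so *jalJ* is not transcribed.
So JalJ is not produced.
With no repressor bound, *yilL* is transcribed.
So YilL is produced and active.
With repressor QilQ bound, *dulT* is not transcribed.
So DulT is not produced.
With repressor BexQ bound, *fenU* is not transcribed.

OFF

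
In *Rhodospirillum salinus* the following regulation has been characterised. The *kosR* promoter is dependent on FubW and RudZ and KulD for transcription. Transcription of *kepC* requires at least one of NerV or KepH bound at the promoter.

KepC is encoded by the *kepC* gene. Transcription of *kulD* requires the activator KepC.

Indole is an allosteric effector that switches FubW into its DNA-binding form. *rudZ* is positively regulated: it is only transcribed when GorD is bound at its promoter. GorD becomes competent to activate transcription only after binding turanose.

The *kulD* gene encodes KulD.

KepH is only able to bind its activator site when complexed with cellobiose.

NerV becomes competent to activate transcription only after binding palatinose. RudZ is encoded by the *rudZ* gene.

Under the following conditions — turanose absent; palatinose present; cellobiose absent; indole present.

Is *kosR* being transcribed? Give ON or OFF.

OFF

Indole is present, so FubW is active.
Turanose is absent, so GorD is inactive.
Required activator GorD is absent, so *rudZ* is not transcribed.
So RudZ is not produced.
Palatinose is present, so NerV is active.
Cellobiose is absent, so KepH is inactive.
Activator NerV is present, so *kepC* is transcribed.
So KepC is produced and active.
No repressor is bound and KepC is active, so *kulD* is transcribed.
So KulD is produced and active.
Required activator RudZ is absent, so *kosR* is not transcribed.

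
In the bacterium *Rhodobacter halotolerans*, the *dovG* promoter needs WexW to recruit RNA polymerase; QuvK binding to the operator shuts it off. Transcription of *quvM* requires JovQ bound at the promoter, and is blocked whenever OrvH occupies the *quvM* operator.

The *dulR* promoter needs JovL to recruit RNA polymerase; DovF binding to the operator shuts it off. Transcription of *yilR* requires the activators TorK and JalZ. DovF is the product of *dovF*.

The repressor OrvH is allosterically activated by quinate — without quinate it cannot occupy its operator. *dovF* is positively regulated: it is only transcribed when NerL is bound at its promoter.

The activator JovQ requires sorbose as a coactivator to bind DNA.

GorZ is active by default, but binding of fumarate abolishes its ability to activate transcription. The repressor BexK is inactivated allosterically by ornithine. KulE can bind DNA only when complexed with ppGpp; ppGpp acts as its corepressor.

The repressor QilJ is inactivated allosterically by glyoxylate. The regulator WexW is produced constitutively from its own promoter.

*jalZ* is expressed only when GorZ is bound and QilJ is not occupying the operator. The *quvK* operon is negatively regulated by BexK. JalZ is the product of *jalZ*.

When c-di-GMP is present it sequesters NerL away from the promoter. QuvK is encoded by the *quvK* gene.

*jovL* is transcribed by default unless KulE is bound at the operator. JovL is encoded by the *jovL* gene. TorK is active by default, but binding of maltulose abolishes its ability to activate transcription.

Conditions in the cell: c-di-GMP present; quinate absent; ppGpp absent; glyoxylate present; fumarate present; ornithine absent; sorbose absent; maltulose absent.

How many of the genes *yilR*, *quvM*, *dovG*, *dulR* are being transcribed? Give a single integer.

Maltulose is absent, so TorK is active.
Glyoxylate is present, so QilJ is inactive.
Fumarate is present, so GorZ is inactive.
Required activator GorZ is absent, so *jalZ* is not transcribed.
So JalZ is not produced.
Required activator JalZ is absent, so *yilR* is not transcribed.
→ *yilR* is OFF.
Sorbose is absent, so JovQ is inactive.
Quinate is absent, so OrvH is inactive.
Required activator JovQ is absent, so *quvM* is not transcribed.
→ *quvM* is OFF.
WexW is produced constitutively and is active.
Ornithine is absent, so BexK is active.
With repressor BexK bound, *quvK* is not transcribed.
So QuvK is not produced.
No repressor is bound and WexW is active, so *dovG* is transcribed.
→ *dovG* is ON.
ppGpp is absent, so KulE is inactive.
With no repressor bound, *jovL* is transcribed.
So JovL is produced and active.
c-di-GMP is present, so NerL is inactive.
Required activator NerL is absent, so *dovF* is not transcribed.
So DovF is not produced.
No repressor is bound and JovL is active, so *dulR* is transcribed.
→ *dulR* is ON.
2 of the 4 genes are transcribed.

2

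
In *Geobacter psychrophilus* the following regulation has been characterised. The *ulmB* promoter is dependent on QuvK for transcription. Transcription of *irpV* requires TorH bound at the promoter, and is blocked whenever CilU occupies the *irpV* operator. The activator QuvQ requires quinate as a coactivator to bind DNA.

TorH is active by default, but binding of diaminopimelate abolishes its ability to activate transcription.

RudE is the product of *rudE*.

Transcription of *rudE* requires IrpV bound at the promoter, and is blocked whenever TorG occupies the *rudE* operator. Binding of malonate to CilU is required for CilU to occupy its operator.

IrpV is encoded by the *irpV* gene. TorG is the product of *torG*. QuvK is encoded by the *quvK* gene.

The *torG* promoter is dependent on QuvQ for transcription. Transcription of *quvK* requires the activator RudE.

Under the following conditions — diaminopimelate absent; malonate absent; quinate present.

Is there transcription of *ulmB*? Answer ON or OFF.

OFF

Diaminopimelate is absent, so TorH is active.
Malonate is absent, so CilU is inactive.
No repressor is bound and TorH is active, so *irpV* is transcribed.
So IrpV is produced and active.
Quinate is present, so QuvQ is active.
No repressor is bound and QuvQ is active, so *torG* is transcribed.
So TorG is produced and active.
With repressor TorG bound, *rudE* is not transcribed.
So RudE is not produced.
Required activator RudE is absent, so *quvK* is not transcribed.
So QuvK is not produced.
Required activator QuvK is absent, so *ulmB* is not transcribed.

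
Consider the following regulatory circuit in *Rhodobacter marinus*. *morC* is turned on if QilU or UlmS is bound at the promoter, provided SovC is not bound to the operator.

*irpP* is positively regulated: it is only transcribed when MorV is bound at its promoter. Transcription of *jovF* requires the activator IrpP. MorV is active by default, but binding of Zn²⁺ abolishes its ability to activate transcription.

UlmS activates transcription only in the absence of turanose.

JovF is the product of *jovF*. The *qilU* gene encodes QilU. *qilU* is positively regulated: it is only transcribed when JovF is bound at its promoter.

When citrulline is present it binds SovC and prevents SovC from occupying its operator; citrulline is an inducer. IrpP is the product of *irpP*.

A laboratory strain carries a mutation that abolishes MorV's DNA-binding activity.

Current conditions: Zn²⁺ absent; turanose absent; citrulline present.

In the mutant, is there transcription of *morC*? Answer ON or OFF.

ON

MorV is non-functional in this strain, so it has no effect.
Required activator MorV is absent, so *irpP* is not transcribed.
So IrpP is not produced.
Required activator IrpP is absent, so *jovF* is not transcribed.
So JovF is not produced.
Required activator JovF is absent, so *qilU* is not transcribed.
So QilU is not produced.
Turanose is absent, so UlmS is active.
Citrulline is present, so SovC is inactive.
Activator UlmS is present, so *morC* is transcribed.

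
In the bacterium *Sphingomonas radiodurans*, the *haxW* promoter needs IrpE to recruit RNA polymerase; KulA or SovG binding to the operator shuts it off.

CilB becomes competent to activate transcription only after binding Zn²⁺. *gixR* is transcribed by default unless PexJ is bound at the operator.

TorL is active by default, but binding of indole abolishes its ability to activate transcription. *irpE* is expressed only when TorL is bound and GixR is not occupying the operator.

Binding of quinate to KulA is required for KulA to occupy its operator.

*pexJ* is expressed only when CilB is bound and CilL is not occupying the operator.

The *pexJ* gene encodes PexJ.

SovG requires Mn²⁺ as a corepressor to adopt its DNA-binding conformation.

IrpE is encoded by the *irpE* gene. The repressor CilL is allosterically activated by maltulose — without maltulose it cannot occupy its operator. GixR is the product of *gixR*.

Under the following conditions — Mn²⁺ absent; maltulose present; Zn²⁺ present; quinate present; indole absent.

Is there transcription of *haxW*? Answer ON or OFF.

OFF

Quinate is present, so KulA is active.
Mn²⁺ is absent, so SovG is inactive.
Indole is absent, so TorL is active.
Zn²⁺ is present, so CilB is active.
Maltulose is present, so CilL is active.
With repressor CilL bound, *pexJ* is not transcribed.
So PexJ is not produced.
With no repressor bound, *gixR* is transcribed.
So GixR is produced and active.
With repressor GixR bound, *irpE* is not transcribed.
So IrpE is not produced.
With repressor KulA bound, *haxW* is not transcribed.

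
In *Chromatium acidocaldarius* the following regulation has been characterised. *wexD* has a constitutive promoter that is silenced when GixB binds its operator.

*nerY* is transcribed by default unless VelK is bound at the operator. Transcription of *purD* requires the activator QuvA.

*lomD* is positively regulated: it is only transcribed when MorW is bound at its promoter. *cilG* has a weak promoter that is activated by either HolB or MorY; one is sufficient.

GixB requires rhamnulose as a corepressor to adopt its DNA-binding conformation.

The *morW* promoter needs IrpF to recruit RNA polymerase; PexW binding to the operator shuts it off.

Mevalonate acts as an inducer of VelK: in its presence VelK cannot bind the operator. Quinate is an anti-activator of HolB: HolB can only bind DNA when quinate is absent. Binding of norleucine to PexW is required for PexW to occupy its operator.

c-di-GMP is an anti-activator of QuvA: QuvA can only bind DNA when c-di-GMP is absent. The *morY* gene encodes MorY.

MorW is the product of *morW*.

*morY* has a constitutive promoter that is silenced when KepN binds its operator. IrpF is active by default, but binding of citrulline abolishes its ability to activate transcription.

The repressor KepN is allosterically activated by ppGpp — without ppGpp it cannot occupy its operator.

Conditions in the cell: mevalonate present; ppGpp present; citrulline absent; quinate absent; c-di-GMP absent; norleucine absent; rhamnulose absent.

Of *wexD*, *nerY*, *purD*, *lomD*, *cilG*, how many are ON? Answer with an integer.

5

Rhamnulose is absent, so GixB is inactive.
With no repressor bound, *wexD* is transcribed.
→ *wexD* is ON.
Mevalonate is present, so VelK is inactive.
With no repressor bound, *nerY* is transcribed.
→ *nerY* is ON.
c-di-GMP is absent, so QuvA is active.
No repressor is bound and QuvA is active, so *purD* is transcribed.
→ *purD* is ON.
Citrulline is absent, so IrpF is active.
Norleucine is absent, so PexW is inactive.
No repressor is bound and IrpF is active, so *morW* is transcribed.
So MorW is produced and active.
No repressor is bound and MorW is active, so *lomD* is transcribed.
→ *lomD* is ON.
Quinate is absent, so HolB is active.
ppGpp is present, so KepN is active.
With repressor KepN bound, *morY* is not transcribed.
So MorY is not produced.
Activator HolB is present, so *cilG* is transcribed.
→ *cilG* is ON.
5 of the 5 genes are transcribed.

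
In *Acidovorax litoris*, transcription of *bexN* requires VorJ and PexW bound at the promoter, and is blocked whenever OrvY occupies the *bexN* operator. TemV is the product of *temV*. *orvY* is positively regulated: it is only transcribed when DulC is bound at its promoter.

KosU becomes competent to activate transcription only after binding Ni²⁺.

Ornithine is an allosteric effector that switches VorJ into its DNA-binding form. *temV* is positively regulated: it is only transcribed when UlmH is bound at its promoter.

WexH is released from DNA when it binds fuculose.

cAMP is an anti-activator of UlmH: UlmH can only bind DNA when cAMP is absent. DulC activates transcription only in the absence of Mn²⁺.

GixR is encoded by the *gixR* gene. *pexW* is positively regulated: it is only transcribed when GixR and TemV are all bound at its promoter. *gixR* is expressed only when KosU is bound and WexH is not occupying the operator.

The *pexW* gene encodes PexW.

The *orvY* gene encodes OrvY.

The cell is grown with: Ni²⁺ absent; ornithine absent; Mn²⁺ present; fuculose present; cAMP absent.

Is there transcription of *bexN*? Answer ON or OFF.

OFF

Ornithine is absent, so VorJ is inactive.
Mn²⁺ is present, so DulC is inactive.
Required activator DulC is absent, so *orvY* is not transcribed.
So OrvY is not produced.
Ni²⁺ is absent, so KosU is inactive.
Fuculose is present, so WexH is inactive.
Required activator KosU is absent, so *gixR* is not transcribed.
So GixR is not produced.
cAMP is absent, so UlmH is active.
No repressor is bound and UlmH is active, so *temV* is transcribed.
So TemV is produced and active.
Required activator GixR is absent, so *pexW* is not transcribed.
So PexW is not produced.
Required activator VorJ is absent, so *bexN* is not transcribed.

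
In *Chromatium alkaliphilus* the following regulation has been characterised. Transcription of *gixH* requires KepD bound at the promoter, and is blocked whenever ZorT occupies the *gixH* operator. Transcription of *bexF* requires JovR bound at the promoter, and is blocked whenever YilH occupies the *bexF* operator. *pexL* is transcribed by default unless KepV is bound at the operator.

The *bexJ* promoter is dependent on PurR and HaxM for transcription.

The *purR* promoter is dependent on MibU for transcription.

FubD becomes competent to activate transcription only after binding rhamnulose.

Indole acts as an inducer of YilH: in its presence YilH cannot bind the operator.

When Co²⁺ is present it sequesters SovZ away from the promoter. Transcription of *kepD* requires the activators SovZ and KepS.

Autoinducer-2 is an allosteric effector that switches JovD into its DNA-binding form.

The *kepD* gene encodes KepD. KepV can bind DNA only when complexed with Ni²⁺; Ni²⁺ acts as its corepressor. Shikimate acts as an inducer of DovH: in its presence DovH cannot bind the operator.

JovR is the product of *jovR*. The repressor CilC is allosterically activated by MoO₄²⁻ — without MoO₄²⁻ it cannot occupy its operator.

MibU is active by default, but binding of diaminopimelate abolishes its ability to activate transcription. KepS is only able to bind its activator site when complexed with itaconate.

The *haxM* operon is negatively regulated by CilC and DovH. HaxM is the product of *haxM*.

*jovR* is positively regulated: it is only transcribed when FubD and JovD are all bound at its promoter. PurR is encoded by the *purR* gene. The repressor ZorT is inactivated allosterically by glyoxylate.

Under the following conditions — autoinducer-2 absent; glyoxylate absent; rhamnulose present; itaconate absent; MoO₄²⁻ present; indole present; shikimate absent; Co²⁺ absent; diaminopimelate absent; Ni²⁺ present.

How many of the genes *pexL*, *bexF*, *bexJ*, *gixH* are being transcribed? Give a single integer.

Ni²⁺ is present, so KepV is active.
With repressor KepV bound, *pexL* is not transcribed.
→ *pexL* is OFF.
Rhamnulose is present, so FubD is active.
Autoinducer-2 is absent, so JovD is inactive.
Required activator JovD is absent, so *jovR* is not transcribed.
So JovR is not produced.
Indole is present, so YilH is inactive.
Required activator JovR is absent, so *bexF* is not transcribed.
→ *bexF* is OFF.
Diaminopimelate is absent, so MibU is active.
No repressor is bound and MibU is active, so *purR* is transcribed.
So PurR is produced and active.
MoO₄²⁻ is present, so CilC is active.
Shikimate is absent, so DovH is active.
With repressor CilC bound, *haxM* is not transcribed.
So HaxM is not produced.
Required activator HaxM is absent, so *bexJ* is not transcribed.
→ *bexJ* is OFF.
Glyoxylate is absent, so ZorT is active.
Co²⁺ is absent, so SovZ is active.
Itaconate is absent, so KepS is inactive.
Required activator KepS is absent, so *kepD* is not transcribed.
So KepD is not produced.
With repressor ZorT bound, *gixH* is not transcribed.
→ *gixH* is OFF.
0 of the 4 genes are transcribed.

0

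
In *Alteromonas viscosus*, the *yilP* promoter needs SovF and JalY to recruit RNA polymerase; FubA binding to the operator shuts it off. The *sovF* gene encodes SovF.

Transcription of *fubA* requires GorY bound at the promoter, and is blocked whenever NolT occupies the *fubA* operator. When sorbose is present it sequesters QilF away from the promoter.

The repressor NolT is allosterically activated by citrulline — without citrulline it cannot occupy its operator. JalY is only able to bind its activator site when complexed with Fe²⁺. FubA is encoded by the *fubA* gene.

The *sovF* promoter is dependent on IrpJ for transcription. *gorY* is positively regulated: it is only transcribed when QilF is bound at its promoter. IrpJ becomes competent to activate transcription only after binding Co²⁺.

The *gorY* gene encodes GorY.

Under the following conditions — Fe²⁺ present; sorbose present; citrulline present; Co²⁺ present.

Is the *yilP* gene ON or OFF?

Co²⁺ is present, so IrpJ is active.
No repressor is bound and IrpJ is active, so *sovF* is transcribed.
So SovF is produced and active.
Citrulline is present, so NolT is active.
Sorbose is present, so QilF is inactive.
Required activator QilF is absent, so *gorY* is not transcribed.
So GorY is not produced.
With repressor NolT bound, *fubA* is not transcribed.
So FubA is not produced.
Fe²⁺ is present, so JalY is active.
No repressor is bound and SovF and JalY are active, so *yilP* is transcribed.

ON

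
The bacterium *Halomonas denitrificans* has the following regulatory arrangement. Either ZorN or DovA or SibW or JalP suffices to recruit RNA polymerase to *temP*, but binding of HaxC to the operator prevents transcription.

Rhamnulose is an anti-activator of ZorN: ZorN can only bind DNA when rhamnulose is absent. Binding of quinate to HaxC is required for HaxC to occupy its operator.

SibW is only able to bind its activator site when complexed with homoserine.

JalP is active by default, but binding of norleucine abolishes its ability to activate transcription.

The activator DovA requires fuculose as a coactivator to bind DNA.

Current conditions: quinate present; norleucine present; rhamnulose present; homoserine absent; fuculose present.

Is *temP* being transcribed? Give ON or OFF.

Rhamnulose is present, so ZorN is inactive.
Fuculose is present, so DovA is active.
Quinate is present, so HaxC is active.
Homoserine is absent, so SibW is inactive.
Norleucine is present, so JalP is inactive.
With repressor HaxC bound, *temP* is not transcribed.

OFF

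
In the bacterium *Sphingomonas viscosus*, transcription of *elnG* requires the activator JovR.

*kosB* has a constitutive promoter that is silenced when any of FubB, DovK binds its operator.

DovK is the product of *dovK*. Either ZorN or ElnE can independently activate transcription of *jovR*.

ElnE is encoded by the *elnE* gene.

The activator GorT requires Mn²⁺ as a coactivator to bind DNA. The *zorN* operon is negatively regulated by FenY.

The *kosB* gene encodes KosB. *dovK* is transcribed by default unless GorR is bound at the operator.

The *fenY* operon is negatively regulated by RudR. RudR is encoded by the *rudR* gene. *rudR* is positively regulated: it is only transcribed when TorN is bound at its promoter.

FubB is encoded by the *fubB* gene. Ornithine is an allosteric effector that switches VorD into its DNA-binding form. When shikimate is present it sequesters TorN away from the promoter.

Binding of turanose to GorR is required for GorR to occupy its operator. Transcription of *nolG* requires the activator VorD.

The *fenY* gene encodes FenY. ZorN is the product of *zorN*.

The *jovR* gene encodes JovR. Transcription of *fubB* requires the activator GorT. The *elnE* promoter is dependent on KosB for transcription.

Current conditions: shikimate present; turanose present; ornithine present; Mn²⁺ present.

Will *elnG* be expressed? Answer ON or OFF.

OFF

Shikimate is present, so TorN is inactive.
Required activator TorN is absent, so *rudR* is not transcribed.
So RudR is not produced.
With no repressor bound, *fenY* is transcribed.
So FenY is produced and active.
With repressor FenY bound, *zorN* is not transcribed.
So ZorN is not produced.
Mn²⁺ is present, so GorT is active.
No repressor is bound and GorT is active, so *fubB* is transcribed.
So FubB is produced and active.
Turanose is present, so GorR is active.
With repressor GorR bound, *dovK* is not transcribed.
So DovK is not produced.
With repressor FubB bound, *kosB* is not transcribed.
So KosB is not produced.
Required activator KosB is absent, so *elnE* is not transcribed.
So ElnE is not produced.
No activator is available at the *jovR* promoter, so *jovR* is not transcribed.
So JovR is not produced.
Required activator JovR is absent, so *elnG* is not transcribed.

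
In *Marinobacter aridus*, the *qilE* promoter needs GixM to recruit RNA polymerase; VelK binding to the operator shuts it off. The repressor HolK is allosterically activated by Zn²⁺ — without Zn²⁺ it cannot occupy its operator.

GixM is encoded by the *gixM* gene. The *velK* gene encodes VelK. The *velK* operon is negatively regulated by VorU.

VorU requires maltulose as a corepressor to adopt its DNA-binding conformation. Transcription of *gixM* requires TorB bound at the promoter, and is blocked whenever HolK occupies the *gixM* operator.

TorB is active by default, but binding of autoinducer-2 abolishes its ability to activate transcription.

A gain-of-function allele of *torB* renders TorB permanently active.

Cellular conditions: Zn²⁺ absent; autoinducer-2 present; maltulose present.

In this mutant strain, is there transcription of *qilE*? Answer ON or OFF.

Maltulose is present, so VorU is active.
With repressor VorU bound, *velK* is not transcribed.
So VelK is not produced.
Zn²⁺ is absent, so HolK is inactive.
TorB is constitutively active in this strain.
No repressor is bound and TorB is active, so *gixM* is transcribed.
So GixM is produced and active.
No repressor is bound and GixM is active, so *qilE* is transcribed.

ON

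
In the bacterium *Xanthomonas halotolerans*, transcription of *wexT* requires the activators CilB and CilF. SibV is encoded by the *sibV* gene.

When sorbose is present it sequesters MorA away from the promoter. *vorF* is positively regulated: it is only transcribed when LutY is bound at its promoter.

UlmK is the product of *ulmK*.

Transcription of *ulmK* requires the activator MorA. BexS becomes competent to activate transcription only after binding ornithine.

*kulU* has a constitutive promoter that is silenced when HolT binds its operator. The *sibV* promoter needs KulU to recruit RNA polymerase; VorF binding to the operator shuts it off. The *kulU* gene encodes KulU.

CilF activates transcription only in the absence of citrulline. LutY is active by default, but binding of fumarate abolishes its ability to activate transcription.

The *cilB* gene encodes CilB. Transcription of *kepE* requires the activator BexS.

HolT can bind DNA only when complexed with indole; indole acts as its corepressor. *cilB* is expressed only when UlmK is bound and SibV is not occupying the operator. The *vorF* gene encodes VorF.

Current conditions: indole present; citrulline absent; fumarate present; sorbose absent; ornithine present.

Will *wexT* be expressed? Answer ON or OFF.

Sorbose is absent, so MorA is active.
No repressor is bound and MorA is active, so *ulmK* is transcribed.
So UlmK is produced and active.
Fumarate is present, so LutY is inactive.
Required activator LutY is absent, so *vorF* is not transcribed.
So VorF is not produced.
Indole is present, so HolT is active.
With repressor HolT bound, *kulU* is not transcribed.
So KulU is not produced.
Required activator KulU is absent, so *sibV* is not transcribed.
So SibV is not produced.
No repressor is bound and UlmK is active, so *cilB* is transcribed.
So CilB is produced and active.
Citrulline is absent, so CilF is active.
No repressor is bound and CilB and CilF are active, so *wexT* is transcribed.

ON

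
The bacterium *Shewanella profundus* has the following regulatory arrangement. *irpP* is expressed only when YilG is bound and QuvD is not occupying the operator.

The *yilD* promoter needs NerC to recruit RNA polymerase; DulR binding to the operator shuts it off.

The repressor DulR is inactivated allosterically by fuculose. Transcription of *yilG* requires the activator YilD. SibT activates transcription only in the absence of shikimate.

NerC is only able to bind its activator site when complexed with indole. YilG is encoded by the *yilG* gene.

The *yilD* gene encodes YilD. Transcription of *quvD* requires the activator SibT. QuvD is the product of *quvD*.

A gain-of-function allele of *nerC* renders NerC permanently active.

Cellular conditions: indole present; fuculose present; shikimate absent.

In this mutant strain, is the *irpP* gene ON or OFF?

OFF

Shikimate is absent, so SibT is active.
No repressor is bound and SibT is active, so *quvD* is transcribed.
So QuvD is produced and active.
Fuculose is present, so DulR is inactive.
NerC is constitutively active in this strain.
No repressor is bound and NerC is active, so *yilD* is transcribed.
So YilD is produced and active.
No repressor is bound and YilD is active, so *yilG* is transcribed.
So YilG is produced and active.
With repressor QuvD bound, *irpP* is not transcribed.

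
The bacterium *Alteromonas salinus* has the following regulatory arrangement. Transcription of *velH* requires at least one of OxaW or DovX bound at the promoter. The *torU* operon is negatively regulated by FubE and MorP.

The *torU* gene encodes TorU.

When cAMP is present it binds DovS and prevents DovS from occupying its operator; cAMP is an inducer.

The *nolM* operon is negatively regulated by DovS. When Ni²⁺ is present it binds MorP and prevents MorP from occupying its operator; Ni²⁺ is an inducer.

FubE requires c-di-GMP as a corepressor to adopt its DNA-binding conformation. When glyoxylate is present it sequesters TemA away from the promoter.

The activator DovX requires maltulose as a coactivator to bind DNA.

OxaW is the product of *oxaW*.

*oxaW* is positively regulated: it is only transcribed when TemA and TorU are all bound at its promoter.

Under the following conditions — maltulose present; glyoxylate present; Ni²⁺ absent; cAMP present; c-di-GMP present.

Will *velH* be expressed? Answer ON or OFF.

ON

Glyoxylate is present, so TemA is inactive.
c-di-GMP is present, so FubE is active.
Ni²⁺ is absent, so MorP is active.
With repressor FubE bound, *torU* is not transcribed.
So TorU is not produced.
Required activator TemA is absent, so *oxaW* is not transcribed.
So OxaW is not produced.
Maltulose is present, so DovX is active.
Activator DovX is present, so *velH* is transcribed.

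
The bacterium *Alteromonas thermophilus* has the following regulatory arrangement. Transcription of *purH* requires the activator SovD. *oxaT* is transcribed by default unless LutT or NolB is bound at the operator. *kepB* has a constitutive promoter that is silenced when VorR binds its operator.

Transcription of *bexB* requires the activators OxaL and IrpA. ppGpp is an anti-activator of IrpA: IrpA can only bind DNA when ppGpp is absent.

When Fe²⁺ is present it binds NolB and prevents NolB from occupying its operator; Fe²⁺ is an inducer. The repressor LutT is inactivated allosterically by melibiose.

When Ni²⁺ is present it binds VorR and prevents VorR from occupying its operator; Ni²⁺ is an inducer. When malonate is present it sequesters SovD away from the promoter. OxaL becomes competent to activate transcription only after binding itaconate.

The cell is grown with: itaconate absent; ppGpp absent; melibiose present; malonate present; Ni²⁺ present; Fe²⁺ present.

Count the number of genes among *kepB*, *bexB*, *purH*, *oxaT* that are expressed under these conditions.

2

Ni²⁺ is present, so VorR is inactive.
With no repressor bound, *kepB* is transcribed.
→ *kepB* is ON.
Itaconate is absent, so OxaL is inactive.
ppGpp is absent, so IrpA is active.
Required activator OxaL is absent, so *bexB* is not transcribed.
→ *bexB* is OFF.
Malonate is present, so SovD is inactive.
Required activator SovD is absent, so *purH* is not transcribed.
→ *purH* is OFF.
Melibiose is present, so LutT is inactive.
Fe²⁺ is present, so NolB is inactive.
With no repressor bound, *oxaT* is transcribed.
→ *oxaT* is ON.
2 of the 4 genes are transcribed.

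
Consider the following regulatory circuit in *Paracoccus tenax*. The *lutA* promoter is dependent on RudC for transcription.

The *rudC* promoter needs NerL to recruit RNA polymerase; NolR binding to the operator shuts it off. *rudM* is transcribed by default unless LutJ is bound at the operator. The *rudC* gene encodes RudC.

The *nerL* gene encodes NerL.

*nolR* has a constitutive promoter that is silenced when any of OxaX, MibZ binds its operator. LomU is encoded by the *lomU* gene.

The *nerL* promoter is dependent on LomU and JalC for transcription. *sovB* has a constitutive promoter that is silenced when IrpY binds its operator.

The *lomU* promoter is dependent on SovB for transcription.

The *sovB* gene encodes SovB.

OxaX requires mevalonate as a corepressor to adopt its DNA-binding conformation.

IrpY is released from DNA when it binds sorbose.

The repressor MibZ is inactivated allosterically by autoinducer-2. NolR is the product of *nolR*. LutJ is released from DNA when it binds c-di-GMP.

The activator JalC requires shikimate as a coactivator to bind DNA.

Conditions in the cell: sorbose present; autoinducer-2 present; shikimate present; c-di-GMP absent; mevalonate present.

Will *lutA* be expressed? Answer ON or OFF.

ON

Sorbose is present, so IrpY is inactive.
With no repressor bound, *sovB* is transcribed.
So SovB is produced and active.
No repressor is bound and SovB is active, so *lomU* is transcribed.
So LomU is produced and active.
Shikimate is present, so JalC is active.
No repressor is bound and LomU and JalC are active, so *nerL* is transcribed.
So NerL is produced and active.
Mevalonate is present, so OxaX is active.
Autoinducer-2 is present, so MibZ is inactive.
With repressor OxaX bound, *nolR* is not transcribed.
So NolR is not produced.
No repressor is bound and NerL is active, so *rudC* is transcribed.
So RudC is produced and active.
No repressor is bound and RudC is active, so *lutA* is transcribed.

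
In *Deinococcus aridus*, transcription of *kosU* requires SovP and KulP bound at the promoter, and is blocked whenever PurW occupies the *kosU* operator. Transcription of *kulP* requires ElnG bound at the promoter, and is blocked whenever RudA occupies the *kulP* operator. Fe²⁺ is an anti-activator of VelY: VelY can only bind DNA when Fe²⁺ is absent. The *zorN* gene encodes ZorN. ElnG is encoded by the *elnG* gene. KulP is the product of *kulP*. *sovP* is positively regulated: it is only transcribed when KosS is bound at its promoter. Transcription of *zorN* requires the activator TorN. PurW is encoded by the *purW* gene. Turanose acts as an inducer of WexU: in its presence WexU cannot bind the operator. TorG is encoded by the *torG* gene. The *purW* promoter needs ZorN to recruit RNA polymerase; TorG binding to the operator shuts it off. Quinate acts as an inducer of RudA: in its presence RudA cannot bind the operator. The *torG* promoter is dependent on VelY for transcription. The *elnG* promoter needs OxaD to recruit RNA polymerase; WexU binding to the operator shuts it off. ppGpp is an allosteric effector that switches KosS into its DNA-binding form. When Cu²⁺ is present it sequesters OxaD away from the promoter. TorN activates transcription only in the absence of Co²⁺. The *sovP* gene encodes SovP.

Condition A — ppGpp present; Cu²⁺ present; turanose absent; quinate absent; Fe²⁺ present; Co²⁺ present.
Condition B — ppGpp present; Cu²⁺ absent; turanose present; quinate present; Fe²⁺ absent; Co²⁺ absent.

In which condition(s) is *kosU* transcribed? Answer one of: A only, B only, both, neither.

B only

Condition A:
ppGpp is present, so KosS is active.
No repressor is bound and KosS is active, so *sovP* is transcribed.
So SovP is produced and active.
Cu²⁺ is present, so OxaD is inactive.
Turanose is absent, so WexU is active.
With repressor WexU bound, *elnG* is not transcribed.
So ElnG is not produced.
Quinate is absent, so RudA is active.
With repressor RudA bound, *kulP* is not transcribed.
So KulP is not produced.
Fe²⁺ is present, so VelY is inactive.
Required activator VelY is absent, so *torG* is not transcribed.
So TorG is not produced.
Co²⁺ is present, so TorN is inactive.
Required activator TorN is absent, so *zorN* is not transcribed.
So ZorN is not produced.
Required activator ZorN is absent, so *purW* is not transcribed.
So PurW is not produced.
Required activator KulP is absent, so *kosU* is not transcribed.
→ *kosU* is OFF in A.
Condition B:
ppGpp is present, so KosS is active.
No repressor is bound and KosS is active, so *sovP* is transcribed.
So SovP is produced and active.
Cu²⁺ is absent, so OxaD is active.
Turanose is present, so WexU is inactive.
No repressor is bound and OxaD is active, so *elnG* is transcribed.
So ElnG is produced and active.
Quinate is present, so RudA is inactive.
No repressor is bound and ElnG is active, so *kulP* is transcribed.
So KulP is produced and active.
Fe²⁺ is absent, so VelY is active.
No repressor is bound and VelY is active, so *torG* is transcribed.
So TorG is produced and active.
Co²⁺ is absent, so TorN is active.
No repressor is bound and TorN is active, so *zorN* is transcribed.
So ZorN is produced and active.
With repressor TorG bound, *purW* is not transcribed.
So PurW is not produced.
No repressor is bound and SovP and KulP are active, so *kosU* is transcribed.
→ *kosU* is ON in B.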